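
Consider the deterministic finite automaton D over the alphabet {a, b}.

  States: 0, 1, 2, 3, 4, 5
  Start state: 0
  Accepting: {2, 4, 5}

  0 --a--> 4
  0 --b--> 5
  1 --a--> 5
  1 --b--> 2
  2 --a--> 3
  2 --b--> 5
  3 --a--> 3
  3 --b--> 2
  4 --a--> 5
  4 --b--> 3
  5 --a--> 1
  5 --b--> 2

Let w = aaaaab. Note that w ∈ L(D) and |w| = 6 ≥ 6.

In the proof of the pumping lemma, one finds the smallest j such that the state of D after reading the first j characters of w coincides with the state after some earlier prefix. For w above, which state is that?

5

State sequence: 0 -a-> 4 -a-> 5 -a-> 1 -a-> 5 -a-> 1 -b-> 2
First repeat at step 4: 5 was already visited.

The earliest repeat is at step j = 4: D is in 5, which it already visited at step i = 2.
With |Q| = 6, pigeonhole forces a state repeat no later than step 6; the substring read between the first and second visits to that state can be pumped.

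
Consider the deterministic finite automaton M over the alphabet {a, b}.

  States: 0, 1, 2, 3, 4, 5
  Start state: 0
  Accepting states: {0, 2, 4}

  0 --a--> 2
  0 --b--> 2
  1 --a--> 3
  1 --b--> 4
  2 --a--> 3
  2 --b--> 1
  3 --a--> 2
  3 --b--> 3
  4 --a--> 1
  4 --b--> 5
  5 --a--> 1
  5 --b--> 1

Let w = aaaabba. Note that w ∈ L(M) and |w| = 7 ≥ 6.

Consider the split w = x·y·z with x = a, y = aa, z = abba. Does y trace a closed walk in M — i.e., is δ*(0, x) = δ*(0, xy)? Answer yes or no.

Run of M on the first 3 characters of w = a a a:
  step 0: 0  (start)
  step 1: 2  (read a: 0→2)
  step 2: 3  (read a: 2→3)
  step 3: 2  (read a: 3→2)

After x (step 1): 2. After xy (step 3): 2.
They match, so y = aa drives M around a cycle from 2 back to itself; pumping y any number of times keeps M in 2 before reading z, and xyⁱz ∈ L(M) for every i ≥ 0.

yes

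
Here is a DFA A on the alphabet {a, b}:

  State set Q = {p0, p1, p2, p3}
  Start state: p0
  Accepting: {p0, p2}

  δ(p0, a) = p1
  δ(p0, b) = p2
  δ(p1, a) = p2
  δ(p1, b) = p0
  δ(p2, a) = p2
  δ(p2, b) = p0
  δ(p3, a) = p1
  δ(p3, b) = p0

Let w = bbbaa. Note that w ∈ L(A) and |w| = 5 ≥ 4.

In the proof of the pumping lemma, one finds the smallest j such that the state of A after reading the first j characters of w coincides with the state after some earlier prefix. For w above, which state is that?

State sequence: p0 -b-> p2 -b-> p0 -b-> p2 -a-> p2 -a-> p2
First repeat at step 2: p0 was already visited.

The earliest repeat is at step j = 2: A is in p0, which it already visited at step i = 0.

p0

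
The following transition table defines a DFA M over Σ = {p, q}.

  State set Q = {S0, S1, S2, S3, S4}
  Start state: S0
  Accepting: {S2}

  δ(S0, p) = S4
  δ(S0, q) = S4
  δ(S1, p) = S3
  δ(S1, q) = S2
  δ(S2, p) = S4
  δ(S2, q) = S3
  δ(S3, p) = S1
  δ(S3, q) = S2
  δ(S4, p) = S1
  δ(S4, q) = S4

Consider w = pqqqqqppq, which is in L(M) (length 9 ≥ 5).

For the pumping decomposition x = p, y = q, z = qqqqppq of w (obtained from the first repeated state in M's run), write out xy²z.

xy^2z = p·q·q·qqqqppq = pqqqqqqppq.
Reading y = q takes M from S4 back to S4, so after x·y·y the machine is still in S4, and z then leads to the accepting state S2. Hence pqqqqqqppq ∈ L(M).

pqqqqqqppq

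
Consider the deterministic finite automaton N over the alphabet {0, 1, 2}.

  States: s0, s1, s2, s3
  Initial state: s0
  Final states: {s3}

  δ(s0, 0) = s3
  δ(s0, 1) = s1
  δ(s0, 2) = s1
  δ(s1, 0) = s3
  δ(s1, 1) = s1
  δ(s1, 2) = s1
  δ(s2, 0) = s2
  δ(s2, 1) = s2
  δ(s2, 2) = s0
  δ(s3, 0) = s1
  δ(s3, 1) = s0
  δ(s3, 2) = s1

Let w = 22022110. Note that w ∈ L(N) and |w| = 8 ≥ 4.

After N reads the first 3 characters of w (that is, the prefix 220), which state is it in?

State sequence: s0 -2-> s1 -2-> s1 -0-> s3

After reading 3 characters, N is in state s3.

s3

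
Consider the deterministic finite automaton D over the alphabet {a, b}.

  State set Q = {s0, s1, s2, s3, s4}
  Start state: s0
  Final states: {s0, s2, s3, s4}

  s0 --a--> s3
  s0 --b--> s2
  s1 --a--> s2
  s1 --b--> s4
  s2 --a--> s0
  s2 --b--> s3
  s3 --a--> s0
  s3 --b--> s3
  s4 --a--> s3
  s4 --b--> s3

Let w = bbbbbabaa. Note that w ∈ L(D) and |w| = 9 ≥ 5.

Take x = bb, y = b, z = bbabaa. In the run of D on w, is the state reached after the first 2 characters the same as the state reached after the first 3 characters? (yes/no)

Run of D on the first 3 characters of w = b b b:
  step 0: s0  (start)
  step 1: s2  (read b: s0→s2)
  step 2: s3  (read b: s2→s3)
  step 3: s3  (read b: s3→s3)

After x (step 2): s3. After xy (step 3): s3.
They match, so y = b drives D around a cycle from s3 back to itself; pumping y any number of times keeps D in s3 before reading z, and xyⁱz ∈ L(D) for every i ≥ 0.

yes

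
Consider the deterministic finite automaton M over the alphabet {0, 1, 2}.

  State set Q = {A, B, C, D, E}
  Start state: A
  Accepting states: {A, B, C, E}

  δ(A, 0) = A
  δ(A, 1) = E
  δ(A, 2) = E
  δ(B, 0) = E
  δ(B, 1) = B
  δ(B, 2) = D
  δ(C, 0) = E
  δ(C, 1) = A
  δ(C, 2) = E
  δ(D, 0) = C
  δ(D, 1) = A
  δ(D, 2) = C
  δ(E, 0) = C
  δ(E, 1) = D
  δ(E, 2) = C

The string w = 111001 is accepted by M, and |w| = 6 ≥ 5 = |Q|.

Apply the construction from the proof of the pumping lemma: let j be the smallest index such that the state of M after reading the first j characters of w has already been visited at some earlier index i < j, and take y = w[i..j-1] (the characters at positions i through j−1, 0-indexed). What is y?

Run of M on w = 1 1 1 0 0 1:
  step 0: A  (start)
  step 1: E  (read 1: A→E)
  step 2: D  (read 1: E→D)
  step 3: A  (read 1: D→A)   ← first repeat (A seen earlier)
  step 4: A  (read 0: A→A)
  step 5: A  (read 0: A→A)
  step 6: E  (read 1: A→E)

So i = 0, j = 3, giving x = w[0:0] = ε, y = w[0:3] = 111, z = w[3:6] = 001.
Check: |xy| = 3 ≤ 5 and |y| = 3 ≥ 1. Reading y takes M from A back to A, so every xyⁱz is accepted.
Since M has 5 states, any run of length ≥ 5 visits 5+1 states, so by pigeonhole some state repeats within the first 5 steps — that repeat gives the pumpable loop.

111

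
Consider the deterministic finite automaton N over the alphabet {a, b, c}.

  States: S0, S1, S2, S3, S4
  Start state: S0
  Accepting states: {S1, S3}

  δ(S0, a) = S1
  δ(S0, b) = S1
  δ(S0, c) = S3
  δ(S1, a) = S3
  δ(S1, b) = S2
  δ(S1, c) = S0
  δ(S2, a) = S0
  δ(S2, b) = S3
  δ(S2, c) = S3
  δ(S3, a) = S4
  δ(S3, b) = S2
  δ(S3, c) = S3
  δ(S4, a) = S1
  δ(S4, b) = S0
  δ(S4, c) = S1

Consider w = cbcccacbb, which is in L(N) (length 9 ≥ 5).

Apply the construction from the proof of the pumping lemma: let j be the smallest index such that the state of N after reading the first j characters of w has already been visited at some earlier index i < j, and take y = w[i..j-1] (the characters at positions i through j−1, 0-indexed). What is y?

bc

Run of N on w = c b c c c a c b b:
  step 0: S0  (start)
  step 1: S3  (read c: S0→S3)
  step 2: S2  (read b: S3→S2)
  step 3: S3  (read c: S2→S3)   ← first repeat (S3 seen earlier)
  step 4: S3  (read c: S3→S3)
  step 5: S3  (read c: S3→S3)
  step 6: S4  (read a: S3→S4)
  step 7: S1  (read c: S4→S1)
  step 8: S2  (read b: S1→S2)
  step 9: S3  (read b: S2→S3)

So i = 1, j = 3, giving x = w[0:1] = c, y = w[1:3] = bc, z = w[3:9] = ccacbb.
Check: |xy| = 3 ≤ 5 and |y| = 2 ≥ 1. Reading y takes N from S3 back to S3, so every xyⁱz is accepted.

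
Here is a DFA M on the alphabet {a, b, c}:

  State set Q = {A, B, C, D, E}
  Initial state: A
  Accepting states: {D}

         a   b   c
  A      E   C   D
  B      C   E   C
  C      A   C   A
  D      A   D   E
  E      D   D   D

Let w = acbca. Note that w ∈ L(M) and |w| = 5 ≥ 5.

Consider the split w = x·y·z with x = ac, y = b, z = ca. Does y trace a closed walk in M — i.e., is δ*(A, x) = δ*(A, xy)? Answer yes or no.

yes

State sequence: A -a-> E -c-> D -b-> D

After x (step 2): D. After xy (step 3): D.
They match, so y = b drives M around a cycle from D back to itself; pumping y any number of times keeps M in D before reading z, and xyⁱz ∈ L(M) for every i ≥ 0.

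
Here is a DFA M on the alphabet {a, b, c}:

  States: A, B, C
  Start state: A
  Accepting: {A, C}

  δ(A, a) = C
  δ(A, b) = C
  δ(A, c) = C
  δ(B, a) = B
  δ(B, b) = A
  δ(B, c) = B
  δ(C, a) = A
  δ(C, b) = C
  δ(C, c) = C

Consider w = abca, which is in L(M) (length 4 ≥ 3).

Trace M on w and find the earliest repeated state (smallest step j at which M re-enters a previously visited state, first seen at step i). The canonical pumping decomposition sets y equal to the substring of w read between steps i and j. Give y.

Run of M on w = a b c a:
  step 0: A  (start)
  step 1: C  (read a: A→C)
  step 2: C  (read b: C→C)   ← first repeat (C seen earlier)
  step 3: C  (read c: C→C)
  step 4: A  (read a: C→A)

So i = 1, j = 2, giving x = w[0:1] = a, y = w[1:2] = b, z = w[2:4] = ca.
Check: |xy| = 2 ≤ 3 and |y| = 1 ≥ 1. Reading y takes M from C back to C, so every xyⁱz is accepted.
Since M has 3 states, any run of length ≥ 3 visits 3+1 states, so by pigeonhole some state repeats within the first 3 steps — that repeat gives the pumpable loop.

b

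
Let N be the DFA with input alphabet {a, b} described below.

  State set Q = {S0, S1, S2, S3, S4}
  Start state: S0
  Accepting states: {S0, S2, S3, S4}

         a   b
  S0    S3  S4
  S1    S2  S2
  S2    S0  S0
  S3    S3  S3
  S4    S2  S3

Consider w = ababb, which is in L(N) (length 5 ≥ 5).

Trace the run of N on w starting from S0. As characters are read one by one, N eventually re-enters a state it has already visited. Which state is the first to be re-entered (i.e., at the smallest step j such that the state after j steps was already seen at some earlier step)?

S3

Run of N on w = a b a b b:
  step 0: S0  (start)
  step 1: S3  (read a: S0→S3)
  step 2: S3  (read b: S3→S3)   ← first repeat (S3 seen earlier)
  step 3: S3  (read a: S3→S3)
  step 4: S3  (read b: S3→S3)
  step 5: S3  (read b: S3→S3)

The earliest repeat is at step j = 2: N is in S3, which it already visited at step i = 1.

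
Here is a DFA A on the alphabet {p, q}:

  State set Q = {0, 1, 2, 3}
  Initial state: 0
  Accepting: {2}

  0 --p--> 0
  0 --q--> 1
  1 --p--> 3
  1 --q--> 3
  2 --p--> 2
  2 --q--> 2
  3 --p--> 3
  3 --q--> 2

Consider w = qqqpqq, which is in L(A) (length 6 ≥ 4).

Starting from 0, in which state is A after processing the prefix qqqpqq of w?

2

Run of A on the first 6 characters of w = q q q p q q:
  step 0: 0  (start)
  step 1: 1  (read q: 0→1)
  step 2: 3  (read q: 1→3)
  step 3: 2  (read q: 3→2)
  step 4: 2  (read p: 2→2)
  step 5: 2  (read q: 2→2)
  step 6: 2  (read q: 2→2)

After reading 6 characters, A is in state 2.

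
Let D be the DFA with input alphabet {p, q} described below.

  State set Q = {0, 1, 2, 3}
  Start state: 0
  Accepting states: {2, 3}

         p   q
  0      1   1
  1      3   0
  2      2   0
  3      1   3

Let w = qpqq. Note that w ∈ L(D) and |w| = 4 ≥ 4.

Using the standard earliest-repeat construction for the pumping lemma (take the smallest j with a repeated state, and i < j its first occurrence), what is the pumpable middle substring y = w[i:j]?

State sequence: 0 -q-> 1 -p-> 3 -q-> 3 -q-> 3
First repeat at step 3: 3 was already visited.

So i = 2, j = 3, giving x = w[0:2] = qp, y = w[2:3] = q, z = w[3:4] = q.
Check: |xy| = 3 ≤ 4 and |y| = 1 ≥ 1. Reading y takes D from 3 back to 3, so every xyⁱz is accepted.

q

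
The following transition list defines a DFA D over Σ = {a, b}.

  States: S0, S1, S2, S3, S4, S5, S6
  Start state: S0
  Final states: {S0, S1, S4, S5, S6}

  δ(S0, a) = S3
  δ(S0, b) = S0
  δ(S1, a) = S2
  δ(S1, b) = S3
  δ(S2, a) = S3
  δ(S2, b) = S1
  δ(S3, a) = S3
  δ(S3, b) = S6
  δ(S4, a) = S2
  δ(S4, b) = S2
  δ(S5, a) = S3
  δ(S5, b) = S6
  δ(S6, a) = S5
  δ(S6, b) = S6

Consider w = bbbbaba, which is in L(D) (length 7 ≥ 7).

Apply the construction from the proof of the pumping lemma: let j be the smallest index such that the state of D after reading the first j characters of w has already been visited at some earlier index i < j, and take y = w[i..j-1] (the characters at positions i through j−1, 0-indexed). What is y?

b

Run of D on w = b b b b a b a:
  step 0: S0  (start)
  step 1: S0  (read b: S0→S0)   ← first repeat (S0 seen earlier)
  step 2: S0  (read b: S0→S0)
  step 3: S0  (read b: S0→S0)
  step 4: S0  (read b: S0→S0)
  step 5: S3  (read a: S0→S3)
  step 6: S6  (read b: S3→S6)
  step 7: S5  (read a: S6→S5)

So i = 0, j = 1, giving x = w[0:0] = ε, y = w[0:1] = b, z = w[1:7] = bbbaba.
Check: |xy| = 1 ≤ 7 and |y| = 1 ≥ 1. Reading y takes D from S0 back to S0, so every xyⁱz is accepted.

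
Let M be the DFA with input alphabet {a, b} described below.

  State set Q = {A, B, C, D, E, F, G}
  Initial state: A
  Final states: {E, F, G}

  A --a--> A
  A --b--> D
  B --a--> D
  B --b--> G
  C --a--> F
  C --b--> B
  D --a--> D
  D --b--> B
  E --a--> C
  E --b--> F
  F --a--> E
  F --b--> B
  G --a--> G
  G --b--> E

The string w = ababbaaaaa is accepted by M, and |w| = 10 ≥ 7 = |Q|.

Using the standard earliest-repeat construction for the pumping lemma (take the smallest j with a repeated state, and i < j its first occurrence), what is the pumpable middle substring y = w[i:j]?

a

State sequence: A -a-> A -b-> D -a-> D -b-> B -b-> G -a-> G -a-> G -a-> G -a-> G -a-> G
First repeat at step 1: A was already visited.

So i = 0, j = 1, giving x = w[0:0] = ε, y = w[0:1] = a, z = w[1:10] = babbaaaaa.
Check: |xy| = 1 ≤ 7 and |y| = 1 ≥ 1. Reading y takes M from A back to A, so every xyⁱz is accepted.
Pumping length from the standard proof: p = 7 (the number of states). The repeated state found above gives |xy| = j ≤ 7 and |y| = j − i ≥ 1.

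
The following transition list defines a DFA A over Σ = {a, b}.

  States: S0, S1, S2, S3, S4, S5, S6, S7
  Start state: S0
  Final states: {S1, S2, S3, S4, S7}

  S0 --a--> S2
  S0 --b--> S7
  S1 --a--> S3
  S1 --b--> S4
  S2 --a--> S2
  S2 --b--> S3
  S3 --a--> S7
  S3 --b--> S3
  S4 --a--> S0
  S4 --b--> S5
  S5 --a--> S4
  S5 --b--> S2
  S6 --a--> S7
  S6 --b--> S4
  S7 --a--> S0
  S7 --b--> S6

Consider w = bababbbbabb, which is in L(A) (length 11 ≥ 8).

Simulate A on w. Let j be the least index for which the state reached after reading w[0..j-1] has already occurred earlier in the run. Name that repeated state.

Run of A on w = b a b a b b b b a b b:
  step 0: S0  (start)
  step 1: S7  (read b: S0→S7)
  step 2: S0  (read a: S7→S0)   ← first repeat (S0 seen earlier)
  step 3: S7  (read b: S0→S7)
  step 4: S0  (read a: S7→S0)
  step 5: S7  (read b: S0→S7)
  step 6: S6  (read b: S7→S6)
  step 7: S4  (read b: S6→S4)
  step 8: S5  (read b: S4→S5)
  step 9: S4  (read a: S5→S4)
  step 10: S5  (read b: S4→S5)
  step 11: S2  (read b: S5→S2)

The earliest repeat is at step j = 2: A is in S0, which it already visited at step i = 0.
Since A has 8 states, any run of length ≥ 8 visits 8+1 states, so by pigeonhole some state repeats within the first 8 steps — that repeat gives the pumpable loop.

S0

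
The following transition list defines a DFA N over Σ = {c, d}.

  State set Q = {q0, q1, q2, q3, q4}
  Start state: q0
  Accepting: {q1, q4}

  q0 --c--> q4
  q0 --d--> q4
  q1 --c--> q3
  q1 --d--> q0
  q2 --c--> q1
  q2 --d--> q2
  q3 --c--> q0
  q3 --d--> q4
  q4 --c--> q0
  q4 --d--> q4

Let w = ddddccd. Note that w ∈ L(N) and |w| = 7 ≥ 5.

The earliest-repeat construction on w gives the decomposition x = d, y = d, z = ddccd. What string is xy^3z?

ddddddccd

xy^3z = d·d·d·d·ddccd = ddddddccd.
Reading y = d takes N from q4 back to q4, so after x·y·y·y the machine is still in q4, and z then leads to the accepting state q4. Hence ddddddccd ∈ L(N).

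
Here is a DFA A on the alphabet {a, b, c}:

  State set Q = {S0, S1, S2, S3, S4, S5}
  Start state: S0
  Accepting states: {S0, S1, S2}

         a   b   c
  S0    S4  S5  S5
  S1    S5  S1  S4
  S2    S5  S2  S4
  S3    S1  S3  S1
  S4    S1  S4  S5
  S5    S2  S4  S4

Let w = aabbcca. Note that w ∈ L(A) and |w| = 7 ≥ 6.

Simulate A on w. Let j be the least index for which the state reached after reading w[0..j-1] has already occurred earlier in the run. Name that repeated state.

Run of A on w = a a b b c c a:
  step 0: S0  (start)
  step 1: S4  (read a: S0→S4)
  step 2: S1  (read a: S4→S1)
  step 3: S1  (read b: S1→S1)   ← first repeat (S1 seen earlier)
  step 4: S1  (read b: S1→S1)
  step 5: S4  (read c: S1→S4)
  step 6: S5  (read c: S4→S5)
  step 7: S2  (read a: S5→S2)

The earliest repeat is at step j = 3: A is in S1, which it already visited at step i = 2.
With |Q| = 6, pigeonhole forces a state repeat no later than step 6; the substring read between the first and second visits to that state can be pumped.

S1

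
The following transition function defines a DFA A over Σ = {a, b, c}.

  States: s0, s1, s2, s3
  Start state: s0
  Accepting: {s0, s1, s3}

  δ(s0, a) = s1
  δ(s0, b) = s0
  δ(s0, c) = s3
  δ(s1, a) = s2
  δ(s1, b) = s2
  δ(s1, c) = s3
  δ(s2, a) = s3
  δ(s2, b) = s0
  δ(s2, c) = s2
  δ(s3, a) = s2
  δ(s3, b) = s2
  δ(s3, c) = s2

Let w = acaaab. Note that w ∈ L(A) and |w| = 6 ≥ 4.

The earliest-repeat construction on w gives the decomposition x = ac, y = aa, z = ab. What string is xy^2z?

xy^2z = ac·aa·aa·ab = acaaaaab.
Reading y = aa takes A from s3 back to s3, so after x·y·y the machine is still in s3, and z then leads to the accepting state s0. Hence acaaaaab ∈ L(A).

acaaaaab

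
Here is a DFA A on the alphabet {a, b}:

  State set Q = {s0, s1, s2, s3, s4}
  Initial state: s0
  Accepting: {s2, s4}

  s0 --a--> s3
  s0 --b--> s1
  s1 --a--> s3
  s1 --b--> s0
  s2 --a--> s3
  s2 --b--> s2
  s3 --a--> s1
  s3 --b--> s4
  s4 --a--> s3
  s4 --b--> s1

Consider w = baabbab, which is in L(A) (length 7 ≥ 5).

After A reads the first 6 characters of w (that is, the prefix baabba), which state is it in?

State sequence: s0 -b-> s1 -a-> s3 -a-> s1 -b-> s0 -b-> s1 -a-> s3

After reading 6 characters, A is in state s3.

s3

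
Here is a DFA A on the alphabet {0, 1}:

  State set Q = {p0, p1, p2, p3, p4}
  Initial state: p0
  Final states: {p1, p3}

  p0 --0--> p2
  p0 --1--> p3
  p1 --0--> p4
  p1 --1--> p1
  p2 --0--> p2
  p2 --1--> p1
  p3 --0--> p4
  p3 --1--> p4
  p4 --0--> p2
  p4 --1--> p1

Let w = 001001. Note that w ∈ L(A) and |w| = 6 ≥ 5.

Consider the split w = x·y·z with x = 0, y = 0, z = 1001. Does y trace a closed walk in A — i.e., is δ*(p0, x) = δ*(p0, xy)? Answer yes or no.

State sequence: p0 -0-> p2 -0-> p2

After x (step 1): p2. After xy (step 2): p2.
They match, so y = 0 drives A around a cycle from p2 back to itself; pumping y any number of times keeps A in p2 before reading z, and xyⁱz ∈ L(A) for every i ≥ 0.

yes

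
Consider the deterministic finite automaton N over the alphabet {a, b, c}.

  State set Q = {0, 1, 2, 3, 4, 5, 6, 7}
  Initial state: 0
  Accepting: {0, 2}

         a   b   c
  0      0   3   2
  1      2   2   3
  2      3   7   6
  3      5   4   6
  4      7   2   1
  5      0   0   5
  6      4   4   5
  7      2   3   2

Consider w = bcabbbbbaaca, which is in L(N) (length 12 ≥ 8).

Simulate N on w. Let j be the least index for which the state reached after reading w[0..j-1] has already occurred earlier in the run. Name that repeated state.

3

State sequence: 0 -b-> 3 -c-> 6 -a-> 4 -b-> 2 -b-> 7 -b-> 3 -b-> 4 -b-> 2 -a-> 3 -a-> 5 -c-> 5 -a-> 0
First repeat at step 6: 3 was already visited.

The earliest repeat is at step j = 6: N is in 3, which it already visited at step i = 1.
The DFA has 8 states, so the proof of the pumping lemma guarantees a repeated state among the first 8+1 visited; the segment between the two visits is the pumpable y.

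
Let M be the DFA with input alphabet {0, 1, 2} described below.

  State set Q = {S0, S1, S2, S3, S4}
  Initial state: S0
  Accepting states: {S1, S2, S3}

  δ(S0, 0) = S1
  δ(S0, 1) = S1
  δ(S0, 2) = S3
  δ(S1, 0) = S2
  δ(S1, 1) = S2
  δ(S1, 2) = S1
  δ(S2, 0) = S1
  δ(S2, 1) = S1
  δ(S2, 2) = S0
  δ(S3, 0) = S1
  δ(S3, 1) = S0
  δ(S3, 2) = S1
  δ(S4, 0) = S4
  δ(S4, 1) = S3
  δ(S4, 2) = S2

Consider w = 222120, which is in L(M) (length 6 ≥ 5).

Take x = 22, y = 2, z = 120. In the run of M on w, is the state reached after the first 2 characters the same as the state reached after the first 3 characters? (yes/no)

Run of M on the first 3 characters of w = 2 2 2:
  step 0: S0  (start)
  step 1: S3  (read 2: S0→S3)
  step 2: S1  (read 2: S3→S1)
  step 3: S1  (read 2: S1→S1)

After x (step 2): S1. After xy (step 3): S1.
They match, so y = 2 drives M around a cycle from S1 back to itself; pumping y any number of times keeps M in S1 before reading z, and xyⁱz ∈ L(M) for every i ≥ 0.

yes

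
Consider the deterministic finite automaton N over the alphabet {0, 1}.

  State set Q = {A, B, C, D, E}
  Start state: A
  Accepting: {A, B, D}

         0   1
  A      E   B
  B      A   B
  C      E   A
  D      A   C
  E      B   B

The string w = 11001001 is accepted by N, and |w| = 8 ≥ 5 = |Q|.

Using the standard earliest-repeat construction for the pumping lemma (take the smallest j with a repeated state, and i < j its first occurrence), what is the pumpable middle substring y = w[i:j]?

Run of N on w = 1 1 0 0 1 0 0 1:
  step 0: A  (start)
  step 1: B  (read 1: A→B)
  step 2: B  (read 1: B→B)   ← first repeat (B seen earlier)
  step 3: A  (read 0: B→A)
  step 4: E  (read 0: A→E)
  step 5: B  (read 1: E→B)
  step 6: A  (read 0: B→A)
  step 7: E  (read 0: A→E)
  step 8: B  (read 1: E→B)

So i = 1, j = 2, giving x = w[0:1] = 1, y = w[1:2] = 1, z = w[2:8] = 001001.
Check: |xy| = 2 ≤ 5 and |y| = 1 ≥ 1. Reading y takes N from B back to B, so every xyⁱz is accepted.
Since N has 5 states, any run of length ≥ 5 visits 5+1 states, so by pigeonhole some state repeats within the first 5 steps — that repeat gives the pumpable loop.

1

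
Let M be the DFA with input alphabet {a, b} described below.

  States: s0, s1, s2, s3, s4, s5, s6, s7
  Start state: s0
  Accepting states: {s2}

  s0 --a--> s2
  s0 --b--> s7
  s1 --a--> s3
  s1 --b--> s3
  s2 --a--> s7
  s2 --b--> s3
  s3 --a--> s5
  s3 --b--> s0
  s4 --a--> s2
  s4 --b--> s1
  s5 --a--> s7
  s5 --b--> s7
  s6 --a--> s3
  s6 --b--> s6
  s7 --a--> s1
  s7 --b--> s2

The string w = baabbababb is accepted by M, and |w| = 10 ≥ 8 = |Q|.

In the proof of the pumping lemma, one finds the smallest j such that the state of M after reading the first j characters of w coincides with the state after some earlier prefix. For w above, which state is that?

Run of M on w = b a a b b a b a b b:
  step 0: s0  (start)
  step 1: s7  (read b: s0→s7)
  step 2: s1  (read a: s7→s1)
  step 3: s3  (read a: s1→s3)
  step 4: s0  (read b: s3→s0)   ← first repeat (s0 seen earlier)
  step 5: s7  (read b: s0→s7)
  step 6: s1  (read a: s7→s1)
  step 7: s3  (read b: s1→s3)
  step 8: s5  (read a: s3→s5)
  step 9: s7  (read b: s5→s7)
  step 10: s2  (read b: s7→s2)

The earliest repeat is at step j = 4: M is in s0, which it already visited at step i = 0.

s0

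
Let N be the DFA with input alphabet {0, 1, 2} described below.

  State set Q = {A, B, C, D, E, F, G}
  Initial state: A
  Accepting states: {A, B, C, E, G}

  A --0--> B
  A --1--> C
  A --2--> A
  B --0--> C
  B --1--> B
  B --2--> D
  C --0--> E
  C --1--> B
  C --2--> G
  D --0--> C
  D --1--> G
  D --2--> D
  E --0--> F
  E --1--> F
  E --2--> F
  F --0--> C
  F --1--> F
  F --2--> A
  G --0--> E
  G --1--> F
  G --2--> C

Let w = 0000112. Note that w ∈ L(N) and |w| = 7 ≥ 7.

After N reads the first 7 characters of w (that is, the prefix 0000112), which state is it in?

State sequence: A -0-> B -0-> C -0-> E -0-> F -1-> F -1-> F -2-> A

After reading 7 characters, N is in state A.

A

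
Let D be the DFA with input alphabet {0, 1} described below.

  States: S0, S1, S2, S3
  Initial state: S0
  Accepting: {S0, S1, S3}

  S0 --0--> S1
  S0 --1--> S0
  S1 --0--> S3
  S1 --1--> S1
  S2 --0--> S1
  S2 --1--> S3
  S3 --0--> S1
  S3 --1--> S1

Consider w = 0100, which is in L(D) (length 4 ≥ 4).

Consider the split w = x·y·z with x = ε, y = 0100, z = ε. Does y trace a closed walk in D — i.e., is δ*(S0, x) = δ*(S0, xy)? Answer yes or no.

State sequence: S0 -0-> S1 -1-> S1 -0-> S3 -0-> S1

After x (step 0): S0. After xy (step 4): S1.
They differ (S0 ≠ S1), so y is not a cycle from the state after x; this split is not the one the pumping-lemma construction produces, and pumping y need not keep the string in L(D).

no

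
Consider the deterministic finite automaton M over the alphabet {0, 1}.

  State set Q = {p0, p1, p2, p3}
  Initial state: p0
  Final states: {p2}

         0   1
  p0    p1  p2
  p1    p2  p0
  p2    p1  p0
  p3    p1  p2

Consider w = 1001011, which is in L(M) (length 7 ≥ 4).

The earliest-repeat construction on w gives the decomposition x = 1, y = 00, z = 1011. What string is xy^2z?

100001011

xy^2z = 1·00·00·1011 = 100001011.
Reading y = 00 takes M from p2 back to p2, so after x·y·y the machine is still in p2, and z then leads to the accepting state p2. Hence 100001011 ∈ L(M).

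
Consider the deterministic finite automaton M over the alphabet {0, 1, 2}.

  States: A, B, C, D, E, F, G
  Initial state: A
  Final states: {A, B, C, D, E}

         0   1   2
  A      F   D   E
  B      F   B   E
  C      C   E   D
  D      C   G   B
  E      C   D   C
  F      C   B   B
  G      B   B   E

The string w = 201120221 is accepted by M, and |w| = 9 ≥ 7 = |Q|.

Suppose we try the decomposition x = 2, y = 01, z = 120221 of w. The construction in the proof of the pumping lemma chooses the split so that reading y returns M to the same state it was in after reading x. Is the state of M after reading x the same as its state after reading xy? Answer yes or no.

State sequence: A -2-> E -0-> C -1-> E

After x (step 1): E. After xy (step 3): E.
They match, so y = 01 drives M around a cycle from E back to itself; pumping y any number of times keeps M in E before reading z, and xyⁱz ∈ L(M) for every i ≥ 0.

yes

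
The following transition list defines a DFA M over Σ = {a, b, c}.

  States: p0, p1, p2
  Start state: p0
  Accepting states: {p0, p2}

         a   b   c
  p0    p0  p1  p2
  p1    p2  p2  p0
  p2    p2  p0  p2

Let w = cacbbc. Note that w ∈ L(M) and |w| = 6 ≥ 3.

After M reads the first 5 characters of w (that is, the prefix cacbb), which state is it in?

State sequence: p0 -c-> p2 -a-> p2 -c-> p2 -b-> p0 -b-> p1

After reading 5 characters, M is in state p1.
(This kind of state-tracing is the core of the pumping-lemma construction: with 3 states, pigeonhole forces a repeat within the first 3 steps.)

p1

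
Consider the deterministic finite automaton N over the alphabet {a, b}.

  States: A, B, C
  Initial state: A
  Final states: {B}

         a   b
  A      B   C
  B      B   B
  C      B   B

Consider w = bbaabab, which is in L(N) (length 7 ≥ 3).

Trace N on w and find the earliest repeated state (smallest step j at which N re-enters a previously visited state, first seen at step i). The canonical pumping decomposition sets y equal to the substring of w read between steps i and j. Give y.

State sequence: A -b-> C -b-> B -a-> B -a-> B -b-> B -a-> B -b-> B
First repeat at step 3: B was already visited.

So i = 2, j = 3, giving x = w[0:2] = bb, y = w[2:3] = a, z = w[3:7] = abab.
Check: |xy| = 3 ≤ 3 and |y| = 1 ≥ 1. Reading y takes N from B back to B, so every xyⁱz is accepted.
Since N has 3 states, any run of length ≥ 3 visits 3+1 states, so by pigeonhole some state repeats within the first 3 steps — that repeat gives the pumpable loop.

a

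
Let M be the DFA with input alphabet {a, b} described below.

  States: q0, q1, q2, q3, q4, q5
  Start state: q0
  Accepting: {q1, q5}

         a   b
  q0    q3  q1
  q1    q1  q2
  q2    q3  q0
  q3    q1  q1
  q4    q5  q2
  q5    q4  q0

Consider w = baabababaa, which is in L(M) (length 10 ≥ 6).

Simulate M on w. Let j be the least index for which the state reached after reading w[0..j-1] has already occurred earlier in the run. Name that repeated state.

q1

Run of M on w = b a a b a b a b a a:
  step 0: q0  (start)
  step 1: q1  (read b: q0→q1)
  step 2: q1  (read a: q1→q1)   ← first repeat (q1 seen earlier)
  step 3: q1  (read a: q1→q1)
  step 4: q2  (read b: q1→q2)
  step 5: q3  (read a: q2→q3)
  step 6: q1  (read b: q3→q1)
  step 7: q1  (read a: q1→q1)
  step 8: q2  (read b: q1→q2)
  step 9: q3  (read a: q2→q3)
  step 10: q1  (read a: q3→q1)

The earliest repeat is at step j = 2: M is in q1, which it already visited at step i = 1.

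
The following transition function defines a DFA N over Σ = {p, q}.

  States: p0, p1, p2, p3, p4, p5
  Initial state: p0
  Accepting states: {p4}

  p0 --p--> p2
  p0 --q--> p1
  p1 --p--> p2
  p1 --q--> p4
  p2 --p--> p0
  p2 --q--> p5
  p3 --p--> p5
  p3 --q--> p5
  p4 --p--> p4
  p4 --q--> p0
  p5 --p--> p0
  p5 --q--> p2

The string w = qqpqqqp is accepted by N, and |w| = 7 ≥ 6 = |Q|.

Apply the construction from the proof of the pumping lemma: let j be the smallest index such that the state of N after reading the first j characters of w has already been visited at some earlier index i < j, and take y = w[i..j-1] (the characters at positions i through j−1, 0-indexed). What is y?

p

Run of N on w = q q p q q q p:
  step 0: p0  (start)
  step 1: p1  (read q: p0→p1)
  step 2: p4  (read q: p1→p4)
  step 3: p4  (read p: p4→p4)   ← first repeat (p4 seen earlier)
  step 4: p0  (read q: p4→p0)
  step 5: p1  (read q: p0→p1)
  step 6: p4  (read q: p1→p4)
  step 7: p4  (read p: p4→p4)

So i = 2, j = 3, giving x = w[0:2] = qq, y = w[2:3] = p, z = w[3:7] = qqqp.
Check: |xy| = 3 ≤ 6 and |y| = 1 ≥ 1. Reading y takes N from p4 back to p4, so every xyⁱz is accepted.
The DFA has 6 states, so the proof of the pumping lemma guarantees a repeated state among the first 6+1 visited; the segment between the two visits is the pumpable y.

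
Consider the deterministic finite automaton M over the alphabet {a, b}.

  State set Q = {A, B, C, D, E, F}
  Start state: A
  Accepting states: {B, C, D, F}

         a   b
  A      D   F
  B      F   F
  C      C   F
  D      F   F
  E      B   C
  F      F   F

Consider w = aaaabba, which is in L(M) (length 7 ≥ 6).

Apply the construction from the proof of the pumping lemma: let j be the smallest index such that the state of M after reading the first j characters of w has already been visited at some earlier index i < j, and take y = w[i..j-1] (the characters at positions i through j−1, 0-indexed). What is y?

State sequence: A -a-> D -a-> F -a-> F -a-> F -b-> F -b-> F -a-> F
First repeat at step 3: F was already visited.

So i = 2, j = 3, giving x = w[0:2] = aa, y = w[2:3] = a, z = w[3:7] = abba.
Check: |xy| = 3 ≤ 6 and |y| = 1 ≥ 1. Reading y takes M from F back to F, so every xyⁱz is accepted.

a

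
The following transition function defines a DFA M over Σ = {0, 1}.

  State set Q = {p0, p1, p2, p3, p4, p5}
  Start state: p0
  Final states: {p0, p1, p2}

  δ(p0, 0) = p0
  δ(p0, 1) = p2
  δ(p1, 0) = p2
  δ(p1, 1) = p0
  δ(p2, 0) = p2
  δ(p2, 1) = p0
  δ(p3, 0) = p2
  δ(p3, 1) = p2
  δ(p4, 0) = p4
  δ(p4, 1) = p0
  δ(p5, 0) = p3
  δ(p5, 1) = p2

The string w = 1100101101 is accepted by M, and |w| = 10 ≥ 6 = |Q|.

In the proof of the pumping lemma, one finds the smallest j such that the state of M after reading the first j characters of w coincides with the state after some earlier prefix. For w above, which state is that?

p0

Run of M on w = 1 1 0 0 1 0 1 1 0 1:
  step 0: p0  (start)
  step 1: p2  (read 1: p0→p2)
  step 2: p0  (read 1: p2→p0)   ← first repeat (p0 seen earlier)
  step 3: p0  (read 0: p0→p0)
  step 4: p0  (read 0: p0→p0)
  step 5: p2  (read 1: p0→p2)
  step 6: p2  (read 0: p2→p2)
  step 7: p0  (read 1: p2→p0)
  step 8: p2  (read 1: p0→p2)
  step 9: p2  (read 0: p2→p2)
  step 10: p0  (read 1: p2→p0)

The earliest repeat is at step j = 2: M is in p0, which it already visited at step i = 0.
The DFA has 6 states, so the proof of the pumping lemma guarantees a repeated state among the first 6+1 visited; the segment between the two visits is the pumpable y.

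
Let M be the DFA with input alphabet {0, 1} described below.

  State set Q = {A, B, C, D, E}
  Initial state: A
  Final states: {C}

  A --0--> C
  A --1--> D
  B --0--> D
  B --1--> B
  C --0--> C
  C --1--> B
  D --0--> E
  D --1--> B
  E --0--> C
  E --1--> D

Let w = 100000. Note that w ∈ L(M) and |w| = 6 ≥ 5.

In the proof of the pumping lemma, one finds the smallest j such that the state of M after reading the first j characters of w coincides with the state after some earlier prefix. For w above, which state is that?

C

Run of M on w = 1 0 0 0 0 0:
  step 0: A  (start)
  step 1: D  (read 1: A→D)
  step 2: E  (read 0: D→E)
  step 3: C  (read 0: E→C)
  step 4: C  (read 0: C→C)   ← first repeat (C seen earlier)
  step 5: C  (read 0: C→C)
  step 6: C  (read 0: C→C)

The earliest repeat is at step j = 4: M is in C, which it already visited at step i = 3.
Since M has 5 states, any run of length ≥ 5 visits 5+1 states, so by pigeonhole some state repeats within the first 5 steps — that repeat gives the pumpable loop.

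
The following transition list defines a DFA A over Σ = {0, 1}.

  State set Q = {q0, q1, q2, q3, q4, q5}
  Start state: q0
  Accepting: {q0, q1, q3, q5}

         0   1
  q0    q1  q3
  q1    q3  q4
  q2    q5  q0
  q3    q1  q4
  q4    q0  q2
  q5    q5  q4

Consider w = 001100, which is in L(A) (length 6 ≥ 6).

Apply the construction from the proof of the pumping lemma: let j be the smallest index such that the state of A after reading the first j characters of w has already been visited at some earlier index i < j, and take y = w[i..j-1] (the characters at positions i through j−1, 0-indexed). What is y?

State sequence: q0 -0-> q1 -0-> q3 -1-> q4 -1-> q2 -0-> q5 -0-> q5
First repeat at step 6: q5 was already visited.

So i = 5, j = 6, giving x = w[0:5] = 00110, y = w[5:6] = 0, z = w[6:6] = ε.
Check: |xy| = 6 ≤ 6 and |y| = 1 ≥ 1. Reading y takes A from q5 back to q5, so every xyⁱz is accepted.
Pumping length from the standard proof: p = 6 (the number of states). The repeated state found above gives |xy| = j ≤ 6 and |y| = j − i ≥ 1.

0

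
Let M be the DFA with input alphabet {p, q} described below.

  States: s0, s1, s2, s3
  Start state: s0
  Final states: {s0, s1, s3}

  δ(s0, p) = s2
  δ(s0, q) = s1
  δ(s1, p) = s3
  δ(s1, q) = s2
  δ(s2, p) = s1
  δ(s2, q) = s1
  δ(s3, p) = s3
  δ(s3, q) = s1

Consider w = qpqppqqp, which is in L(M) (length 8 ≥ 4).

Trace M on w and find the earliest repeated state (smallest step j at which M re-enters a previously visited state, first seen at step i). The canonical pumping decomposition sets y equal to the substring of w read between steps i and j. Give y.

pq

State sequence: s0 -q-> s1 -p-> s3 -q-> s1 -p-> s3 -p-> s3 -q-> s1 -q-> s2 -p-> s1
First repeat at step 3: s1 was already visited.

So i = 1, j = 3, giving x = w[0:1] = q, y = w[1:3] = pq, z = w[3:8] = ppqqp.
Check: |xy| = 3 ≤ 4 and |y| = 2 ≥ 1. Reading y takes M from s1 back to s1, so every xyⁱz is accepted.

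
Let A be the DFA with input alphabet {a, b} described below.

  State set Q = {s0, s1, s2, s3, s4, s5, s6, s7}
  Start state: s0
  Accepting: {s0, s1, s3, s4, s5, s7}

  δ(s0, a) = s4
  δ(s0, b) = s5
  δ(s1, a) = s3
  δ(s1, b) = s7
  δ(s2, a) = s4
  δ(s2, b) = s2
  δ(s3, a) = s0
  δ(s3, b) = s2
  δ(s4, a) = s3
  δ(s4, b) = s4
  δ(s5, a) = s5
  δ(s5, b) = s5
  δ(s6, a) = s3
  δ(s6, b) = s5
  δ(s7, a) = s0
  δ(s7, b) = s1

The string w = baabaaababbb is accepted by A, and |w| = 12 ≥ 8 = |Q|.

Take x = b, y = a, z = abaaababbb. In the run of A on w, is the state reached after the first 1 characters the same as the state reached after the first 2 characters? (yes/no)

yes

Run of A on the first 2 characters of w = b a:
  step 0: s0  (start)
  step 1: s5  (read b: s0→s5)
  step 2: s5  (read a: s5→s5)

After x (step 1): s5. After xy (step 2): s5.
They match, so y = a drives A around a cycle from s5 back to itself; pumping y any number of times keeps A in s5 before reading z, and xyⁱz ∈ L(A) for every i ≥ 0.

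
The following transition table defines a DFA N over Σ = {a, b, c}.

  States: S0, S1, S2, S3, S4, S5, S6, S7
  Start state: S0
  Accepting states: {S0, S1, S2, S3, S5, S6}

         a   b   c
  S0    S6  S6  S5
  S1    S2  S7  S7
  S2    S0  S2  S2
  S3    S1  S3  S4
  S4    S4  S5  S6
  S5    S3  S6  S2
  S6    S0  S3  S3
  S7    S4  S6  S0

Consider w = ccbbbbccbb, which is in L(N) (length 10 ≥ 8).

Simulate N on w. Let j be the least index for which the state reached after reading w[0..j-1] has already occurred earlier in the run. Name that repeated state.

S2

Run of N on w = c c b b b b c c b b:
  step 0: S0  (start)
  step 1: S5  (read c: S0→S5)
  step 2: S2  (read c: S5→S2)
  step 3: S2  (read b: S2→S2)   ← first repeat (S2 seen earlier)
  step 4: S2  (read b: S2→S2)
  step 5: S2  (read b: S2→S2)
  step 6: S2  (read b: S2→S2)
  step 7: S2  (read c: S2→S2)
  step 8: S2  (read c: S2→S2)
  step 9: S2  (read b: S2→S2)
  step 10: S2  (read b: S2→S2)

The earliest repeat is at step j = 3: N is in S2, which it already visited at step i = 2.
With |Q| = 8, pigeonhole forces a state repeat no later than step 8; the substring read between the first and second visits to that state can be pumped.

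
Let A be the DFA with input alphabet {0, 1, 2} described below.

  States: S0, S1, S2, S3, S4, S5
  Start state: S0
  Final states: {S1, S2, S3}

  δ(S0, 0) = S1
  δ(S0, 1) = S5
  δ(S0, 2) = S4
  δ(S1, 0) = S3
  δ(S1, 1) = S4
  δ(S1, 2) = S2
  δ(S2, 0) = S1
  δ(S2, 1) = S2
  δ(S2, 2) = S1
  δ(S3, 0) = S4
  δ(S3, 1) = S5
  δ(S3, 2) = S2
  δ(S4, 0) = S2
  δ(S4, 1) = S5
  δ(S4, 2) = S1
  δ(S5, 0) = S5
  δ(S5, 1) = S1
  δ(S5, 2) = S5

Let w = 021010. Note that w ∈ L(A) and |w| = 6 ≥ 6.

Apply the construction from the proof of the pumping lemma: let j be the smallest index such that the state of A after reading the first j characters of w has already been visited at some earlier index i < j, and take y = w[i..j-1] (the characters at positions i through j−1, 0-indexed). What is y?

1

State sequence: S0 -0-> S1 -2-> S2 -1-> S2 -0-> S1 -1-> S4 -0-> S2
First repeat at step 3: S2 was already visited.

So i = 2, j = 3, giving x = w[0:2] = 02, y = w[2:3] = 1, z = w[3:6] = 010.
Check: |xy| = 3 ≤ 6 and |y| = 1 ≥ 1. Reading y takes A from S2 back to S2, so every xyⁱz is accepted.
Pumping length from the standard proof: p = 6 (the number of states). The repeated state found above gives |xy| = j ≤ 6 and |y| = j − i ≥ 1.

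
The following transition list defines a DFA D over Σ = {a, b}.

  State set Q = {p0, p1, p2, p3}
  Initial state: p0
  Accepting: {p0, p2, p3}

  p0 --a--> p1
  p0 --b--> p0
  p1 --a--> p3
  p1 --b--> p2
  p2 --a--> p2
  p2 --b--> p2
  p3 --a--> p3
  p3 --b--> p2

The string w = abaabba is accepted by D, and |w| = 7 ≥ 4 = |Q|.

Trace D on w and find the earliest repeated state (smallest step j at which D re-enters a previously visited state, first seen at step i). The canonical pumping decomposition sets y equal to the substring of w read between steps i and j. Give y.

a

State sequence: p0 -a-> p1 -b-> p2 -a-> p2 -a-> p2 -b-> p2 -b-> p2 -a-> p2
First repeat at step 3: p2 was already visited.

So i = 2, j = 3, giving x = w[0:2] = ab, y = w[2:3] = a, z = w[3:7] = abba.
Check: |xy| = 3 ≤ 4 and |y| = 1 ≥ 1. Reading y takes D from p2 back to p2, so every xyⁱz is accepted.
With |Q| = 4, pigeonhole forces a state repeat no later than step 4; the substring read between the first and second visits to that state can be pumped.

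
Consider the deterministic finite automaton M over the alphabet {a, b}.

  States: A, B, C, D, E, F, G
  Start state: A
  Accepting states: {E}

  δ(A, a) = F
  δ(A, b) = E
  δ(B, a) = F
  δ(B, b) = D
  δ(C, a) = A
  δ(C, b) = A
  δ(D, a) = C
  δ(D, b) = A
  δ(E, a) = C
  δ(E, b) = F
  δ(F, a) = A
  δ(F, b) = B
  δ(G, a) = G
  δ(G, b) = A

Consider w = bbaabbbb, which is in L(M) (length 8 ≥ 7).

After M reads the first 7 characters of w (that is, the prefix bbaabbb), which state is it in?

A

Run of M on the first 7 characters of w = b b a a b b b:
  step 0: A  (start)
  step 1: E  (read b: A→E)
  step 2: F  (read b: E→F)
  step 3: A  (read a: F→A)
  step 4: F  (read a: A→F)
  step 5: B  (read b: F→B)
  step 6: D  (read b: B→D)
  step 7: A  (read b: D→A)

After reading 7 characters, M is in state A.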